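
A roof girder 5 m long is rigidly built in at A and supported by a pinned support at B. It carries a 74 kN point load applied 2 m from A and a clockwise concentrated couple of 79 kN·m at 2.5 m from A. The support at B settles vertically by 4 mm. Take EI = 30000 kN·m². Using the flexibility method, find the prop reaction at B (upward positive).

Choose R_B as the redundant. The primary structure is the cantilever fixed at A.
Deflection at B on the released cantilever, summing each load's contribution:
  point load 74 at a = 2: Pa²(3L − a)/(6EI) = 641.3/EI
  clockwise couple 79 at a = 2.5: M₀a(2L − a)/(2EI) = 740.6/EI
  δ_0 = 1382/EI
Flexibility coefficient — unit upward force at B: δ_{BB} = L³/(3EI) = 41.67/EI.
With EI = 30000 kN·m²: δ_0 = 0.046065 m and δ_{BB} = 0.001389 m/kN.
Compatibility — the beam at B must follow the support down by 0.004 m: δ_0 − R_B·δ_{BB} = 0.004, so R_B = (0.046065 − 0.004)/0.001389 = 30.29 kN.

R_B = 30.29 kN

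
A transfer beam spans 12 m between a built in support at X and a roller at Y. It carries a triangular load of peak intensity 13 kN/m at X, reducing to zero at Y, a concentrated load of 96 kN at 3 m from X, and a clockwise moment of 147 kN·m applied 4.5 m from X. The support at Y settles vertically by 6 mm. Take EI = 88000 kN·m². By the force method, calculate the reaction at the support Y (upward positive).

Remove the prop at Y; the released (primary) structure is a cantilever built in at X.
Deflection at Y on the released cantilever, summing each load's contribution:
  triangular load, peak 13 at the fixed end: w₀L⁴/(30EI) = 8986/EI
  point load 96 at a = 3: Pa²(3L − a)/(6EI) = 4752/EI
  clockwise couple 147 at a = 4.5: M₀a(2L − a)/(2EI) = 6450/EI
  δ_0 = 20187/EI
Flexibility coefficient — unit upward force at Y: δ_{YY} = L³/(3EI) = 576/EI.
With EI = 88000 kN·m²: δ_0 = 0.2294 m and δ_{YY} = 0.006545 m/kN.
Compatibility — the beam at Y must follow the support down by 0.006 m: δ_0 − R_Y·δ_{YY} = 0.006, so R_Y = (0.2294 − 0.006)/0.006545 = 34.13 kN.

R_Y = 34.13 kN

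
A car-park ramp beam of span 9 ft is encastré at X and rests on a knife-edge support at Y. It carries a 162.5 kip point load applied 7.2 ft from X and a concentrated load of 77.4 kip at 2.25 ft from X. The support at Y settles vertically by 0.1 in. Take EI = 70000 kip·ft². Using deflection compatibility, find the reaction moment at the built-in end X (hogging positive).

M_X = 276.3 kip·ft

Remove the prop at Y; the released (primary) structure is a cantilever built in at X.
Deflection at Y on the released cantilever, summing each load's contribution:
  point load 162.5 at a = 7.2: Pa²(3L − a)/(6EI) = 27799/EI
  point load 77.4 at a = 2.25: Pa²(3L − a)/(6EI) = 1616/EI
  δ_0 = 29416/EI
Tip deflection under a unit load at Y: L³/(3EI) = 243/EI.
With EI = 70000 kip·ft²: δ_0 = 0.42022 ft and δ_{YY} = 0.003471 ft/kip.
Compatibility — the beam at Y must follow the support down by 0.008333 ft: δ_0 − R_Y·δ_{YY} = 0.008333, so R_Y = (0.42022 − 0.008333)/0.003471 = 118.7 kip.
Moment equilibrium about X: M_X = Σ(load moments about X) − R_Y·L = 1344 − 118.7×9 = 276.3 kip·ft.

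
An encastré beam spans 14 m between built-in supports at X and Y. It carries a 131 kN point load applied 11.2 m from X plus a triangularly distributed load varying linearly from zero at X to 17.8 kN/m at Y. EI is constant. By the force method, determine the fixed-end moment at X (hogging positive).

M_X = 175 kN·m

Take the two fixed-end moments M_X, M_Y as redundants; the released structure is the simple span XY.
End rotations of the released simple span under the applied load (×1/EI):
  at X: point load 131 at a = 11.2: Pab(L + b)/(6LEI) = 821.6/EI
  at Y: point load 131 at a = 11.2: Pab(L + a)/(6LEI) = 1232/EI
  at X: triangular load, peak 17.8: 7w₀L³/(360EI) = 949.7/EI
  at Y: triangular load, peak 17.8: w₀L³/(45EI) = 1085/EI
  θ_X0 = 1771/EI,  θ_Y0 = 2318/EI
Flexibility coefficients: a unit moment at one end gives L/(3EI) there and L/(6EI) at the far end, so f₁₁ = f₂₂ = 4.667/EI and f₁₂ = f₂₁ = 2.333/EI.
Compatibility — zero rotation at each built-in end:
  4.667 M_X + 2.333 M_Y = 1771
  2.333 M_X + 4.667 M_Y = 2318
Solving the pair gives M_X = 175 kN·m and M_Y = 409.2 kN·m (hogging).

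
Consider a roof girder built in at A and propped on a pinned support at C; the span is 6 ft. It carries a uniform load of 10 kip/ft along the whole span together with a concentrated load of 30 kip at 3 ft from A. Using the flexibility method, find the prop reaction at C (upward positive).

R_C = 31.88 kip

Release the roller at C. Primary structure: cantilever fixed at A.
Free-end deflection of the primary structure under the applied loading (downward +):
  UDL 10: wL⁴/(8EI) = 1620/EI
  point load 30 at a = 3: Pa²(3L − a)/(6EI) = 675/EI
  δ_0 = 2295/EI
Flexibility coefficient — unit upward force at C: δ_{CC} = L³/(3EI) = 72/EI.
The prop prevents deflection at C: R_C = δ_0/δ_{CC} = 2295/72 = 31.88 kip.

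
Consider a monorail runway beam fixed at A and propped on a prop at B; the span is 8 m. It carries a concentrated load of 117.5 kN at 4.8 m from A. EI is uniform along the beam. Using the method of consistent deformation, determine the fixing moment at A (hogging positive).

M_A = 157.9 kN·m

Release the roller at B. Primary structure: cantilever fixed at A.
Downward deflection at the released point B due to the loads:
  point load 117.5 at a = 4.8: Pa²(3L − a)/(6EI) = 8663/EI
Tip deflection under a unit load at B: L³/(3EI) = 170.7/EI.
The prop prevents deflection at B: R_B = δ_0/δ_{BB} = 8663/170.7 = 50.76 kN.
Moment equilibrium about A: M_A = Σ(load moments about A) − R_B·L = 564 − 50.76×8 = 157.9 kN·m.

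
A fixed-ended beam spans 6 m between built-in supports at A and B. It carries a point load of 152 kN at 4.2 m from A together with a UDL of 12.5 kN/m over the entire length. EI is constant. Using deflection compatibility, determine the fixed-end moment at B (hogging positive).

M_B = 171.6 kN·m

Release both end moments; the primary structure is a simply-supported span AB with redundants M_A and M_B.
Simple-span end rotations at A and B under the given loads:
  at A: point load 152 at a = 4.2: Pab(L + b)/(6LEI) = 249/EI
  at B: point load 152 at a = 4.2: Pab(L + a)/(6LEI) = 325.6/EI
  at A: UDL 12.5: wL³/(24EI) = 112.5/EI
  at B: UDL 12.5: wL³/(24EI) = 112.5/EI
  θ_A0 = 361.5/EI,  θ_B0 = 438.1/EI
Flexibility coefficients: a unit moment at one end gives L/(3EI) there and L/(6EI) at the far end, so f₁₁ = f₂₂ = 2/EI and f₁₂ = f₂₁ = 1/EI.
Compatibility — zero rotation at each built-in end:
  2 M_A + 1 M_B = 361.5
  1 M_A + 2 M_B = 438.1
Solving the pair gives M_A = 94.96 kN·m and M_B = 171.6 kN·m (hogging).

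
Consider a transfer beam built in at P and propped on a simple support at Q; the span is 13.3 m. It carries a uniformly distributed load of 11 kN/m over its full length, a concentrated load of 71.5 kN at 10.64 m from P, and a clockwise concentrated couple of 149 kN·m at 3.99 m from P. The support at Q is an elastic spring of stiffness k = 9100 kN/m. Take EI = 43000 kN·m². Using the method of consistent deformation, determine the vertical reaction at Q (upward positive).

R_Q = 113.1 kN

Choose R_Q as the redundant. The primary structure is the cantilever fixed at P.
Deflection at Q on the released cantilever, summing each load's contribution:
  UDL 11: wL⁴/(8EI) = 43024/EI
  point load 71.5 at a = 10.64: Pa²(3L − a)/(6EI) = 39474/EI
  clockwise couple 149 at a = 3.99: M₀a(2L − a)/(2EI) = 6721/EI
  δ_0 = 89219/EI
Flexibility coefficient — unit upward force at Q: δ_{QQ} = L³/(3EI) = 784.2/EI.
With EI = 43000 kN·m²: δ_0 = 2.0749 m and δ_{QQ} = 0.018237 m/kN.
Compatibility — the spring shortens by R_Q/k under the reaction it provides: δ_0 − R_Q·δ_{QQ} = R_Q/k. With 1/k = 0.00011 m/kN, R_Q = δ_0 / (δ_{QQ} + 1/k) = 2.0749 / (0.018237 + 0.00011) = 113.1 kN.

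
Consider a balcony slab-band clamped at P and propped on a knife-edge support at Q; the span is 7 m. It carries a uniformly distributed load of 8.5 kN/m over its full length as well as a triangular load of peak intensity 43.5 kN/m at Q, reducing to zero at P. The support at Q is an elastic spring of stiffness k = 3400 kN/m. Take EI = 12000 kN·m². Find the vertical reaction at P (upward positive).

Release the roller at Q. Primary structure: cantilever fixed at P.
Downward deflection at the released point Q due to the loads:
  UDL 8.5: wL⁴/(8EI) = 2551/EI
  triangular load, peak 43.5 at the free end: 11w₀L⁴/(120EI) = 9574/EI
  δ_0 = 12125/EI
Tip deflection under a unit load at Q: L³/(3EI) = 114.3/EI.
With EI = 12000 kN·m²: δ_0 = 1.0104 m and δ_{QQ} = 0.009528 m/kN.
Compatibility — the spring shortens by R_Q/k under the reaction it provides: δ_0 − R_Q·δ_{QQ} = R_Q/k. With 1/k = 0.000294 m/kN, R_Q = δ_0 / (δ_{QQ} + 1/k) = 1.0104 / (0.009528 + 0.000294) = 102.9 kN.
Vertical equilibrium: R_P = ΣP − R_Q = 211.8 − 102.9 = 108.9 kN.

R_P = 108.9 kN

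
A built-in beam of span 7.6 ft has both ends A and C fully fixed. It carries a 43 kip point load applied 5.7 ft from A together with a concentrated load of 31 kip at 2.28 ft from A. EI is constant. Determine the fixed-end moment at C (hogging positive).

M_C = 60.8 kip·ft

Take the two fixed-end moments M_A, M_C as redundants; the released structure is the simple span AC.
End rotations of the released simple span under the applied load (×1/EI):
  at A: point load 43 at a = 5.7: Pab(L + b)/(6LEI) = 97.02/EI
  at C: point load 43 at a = 5.7: Pab(L + a)/(6LEI) = 135.8/EI
  at A: point load 31 at a = 2.28: Pab(L + b)/(6LEI) = 106.5/EI
  at C: point load 31 at a = 2.28: Pab(L + a)/(6LEI) = 81.47/EI
  θ_A0 = 203.6/EI,  θ_C0 = 217.3/EI
Flexibility coefficients: a unit moment at one end gives L/(3EI) there and L/(6EI) at the far end, so f₁₁ = f₂₂ = 2.533/EI and f₁₂ = f₂₁ = 1.267/EI.
Compatibility — zero rotation at each built-in end:
  2.533 M_A + 1.267 M_C = 203.6
  1.267 M_A + 2.533 M_C = 217.3
Solving the pair gives M_A = 49.95 kip·ft and M_C = 60.8 kip·ft (hogging).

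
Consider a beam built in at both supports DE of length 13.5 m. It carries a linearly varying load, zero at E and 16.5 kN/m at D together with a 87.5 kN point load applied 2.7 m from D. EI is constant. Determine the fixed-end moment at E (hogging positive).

Release both end moments; the primary structure is a simply-supported span DE with redundants M_D and M_E.
Simple-span end rotations at D and E under the given loads:
  at D: triangular load, peak 16.5: w₀L³/(45EI) = 902.1/EI
  at E: triangular load, peak 16.5: 7w₀L³/(360EI) = 789.4/EI
  at D: point load 87.5 at a = 2.7: Pab(L + b)/(6LEI) = 765.5/EI
  at E: point load 87.5 at a = 2.7: Pab(L + a)/(6LEI) = 510.3/EI
  θ_D0 = 1668/EI,  θ_E0 = 1300/EI
Flexibility coefficients: a unit moment at one end gives L/(3EI) there and L/(6EI) at the far end, so f₁₁ = f₂₂ = 4.5/EI and f₁₂ = f₂₁ = 2.25/EI.
Compatibility — zero rotation at each built-in end:
  4.5 M_D + 2.25 M_E = 1668
  2.25 M_D + 4.5 M_E = 1300
Solving the pair gives M_D = 301.6 kN·m and M_E = 138 kN·m (hogging).

M_E = 138 kN·m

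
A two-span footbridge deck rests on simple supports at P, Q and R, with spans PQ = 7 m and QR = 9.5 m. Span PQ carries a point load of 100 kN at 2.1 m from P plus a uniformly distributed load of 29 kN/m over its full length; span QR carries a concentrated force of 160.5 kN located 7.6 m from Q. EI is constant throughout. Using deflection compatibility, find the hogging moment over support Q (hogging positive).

M_Q = 200.2 kN·m

Insert a hinge at Q; M_Q is the redundant, and each span becomes simply supported.
Rotations at Q on the released spans (each span's end-slope, ×1/EI):
  span PQ: point load 100 at a = 2.1: Pab(L + a)/(6LEI) = 222.9/EI
  span PQ: UDL 29: wL³/(24EI) = 414.5/EI
  span QR: point load 160.5 at a = 7.6: Pab(L + b)/(6LEI) = 463.5/EI
  relative rotation θ_0 = (637.4 + 463.5)/EI = 1101/EI
A unit hogging moment at Q produces rotation L₁/(3EI) + L₂/(3EI) = 5.5/EI.
Slope continuity at Q: θ_0 = M_Q·5.5/EI, so M_Q = 1101/5.5 = 200.2 kN·m (hogging).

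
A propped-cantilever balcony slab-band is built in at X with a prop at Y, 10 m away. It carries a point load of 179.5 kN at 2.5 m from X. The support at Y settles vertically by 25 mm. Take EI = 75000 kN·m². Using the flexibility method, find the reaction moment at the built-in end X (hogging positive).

Remove the prop at Y; the released (primary) structure is a cantilever built in at X.
Downward deflection at the released point Y due to the loads:
  point load 179.5 at a = 2.5: Pa²(3L − a)/(6EI) = 5142/EI
Flexibility coefficient — unit upward force at Y: δ_{YY} = L³/(3EI) = 333.3/EI.
With EI = 75000 kN·m²: δ_0 = 0.068559 m and δ_{YY} = 0.004444 m/kN.
Compatibility — the beam at Y must follow the support down by 0.025 m: δ_0 − R_Y·δ_{YY} = 0.025, so R_Y = (0.068559 − 0.025)/0.004444 = 9.801 kN.
Moment equilibrium about X: M_X = Σ(load moments about X) − R_Y·L = 448.8 − 9.801×10 = 350.7 kN·m.

M_X = 350.7 kN·m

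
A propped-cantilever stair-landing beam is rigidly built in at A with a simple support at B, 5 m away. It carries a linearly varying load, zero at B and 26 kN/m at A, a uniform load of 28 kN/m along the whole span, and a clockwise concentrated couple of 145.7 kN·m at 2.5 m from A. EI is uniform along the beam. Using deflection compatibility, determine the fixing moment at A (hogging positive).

M_A = 112.6 kN·m

Remove the prop at B; the released (primary) structure is a cantilever built in at A.
Deflection at B on the released cantilever, summing each load's contribution:
  triangular load, peak 26 at the fixed end: w₀L⁴/(30EI) = 541.7/EI
  UDL 28: wL⁴/(8EI) = 2188/EI
  clockwise couple 145.7 at a = 2.5: M₀a(2L − a)/(2EI) = 1366/EI
  δ_0 = 4095/EI
Flexibility coefficient — unit upward force at B: δ_{BB} = L³/(3EI) = 41.67/EI.
The prop prevents deflection at B: R_B = δ_0/δ_{BB} = 4095/41.67 = 98.28 kN.
Moment equilibrium about A: M_A = Σ(load moments about A) − R_B·L = 604 − 98.28×5 = 112.6 kN·m.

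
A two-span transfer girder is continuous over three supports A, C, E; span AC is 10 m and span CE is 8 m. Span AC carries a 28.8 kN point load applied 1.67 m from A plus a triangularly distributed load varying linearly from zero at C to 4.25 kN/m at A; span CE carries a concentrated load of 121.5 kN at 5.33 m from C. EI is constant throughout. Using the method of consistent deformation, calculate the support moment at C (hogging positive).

M_C = 90.82 kN·m

Insert a hinge at C; M_C is the redundant, and each span becomes simply supported.
Rotations at C on the released spans (each span's end-slope, ×1/EI):
  span AC: point load 28.8 at a = 1.67: Pab(L + a)/(6LEI) = 77.92/EI
  span AC: triangular load, peak 4.25: 7w₀L³/(360EI) = 82.64/EI
  span CE: point load 121.5 at a = 5.33: Pab(L + b)/(6LEI) = 384.4/EI
  relative rotation θ_0 = (160.6 + 384.4)/EI = 544.9/EI
A unit hogging moment at C produces rotation L₁/(3EI) + L₂/(3EI) = 6/EI.
Compatibility: M_C·(L₁+L₂)/(3EI) = θ_0, giving M_C = 90.82 kN·m (hogging).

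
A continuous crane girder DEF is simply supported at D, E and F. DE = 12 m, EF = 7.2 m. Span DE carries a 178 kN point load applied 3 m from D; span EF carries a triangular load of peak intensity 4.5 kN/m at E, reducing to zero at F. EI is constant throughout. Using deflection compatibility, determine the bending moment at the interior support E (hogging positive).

M_E = 162.3 kN·m

Release continuity at E by inserting a hinge; the redundant is the internal moment M_E. The primary structure is two simply-supported spans DE and EF.
Discontinuity in slope at E on the released structure — sum the simple-span end rotations:
  span DE: point load 178 at a = 3: Pab(L + a)/(6LEI) = 1001/EI
  span EF: triangular load, peak 4.5: w₀L³/(45EI) = 37.32/EI
  relative rotation θ_0 = (1001 + 37.32)/EI = 1039/EI
A unit hogging moment at E produces rotation L₁/(3EI) + L₂/(3EI) = 6.4/EI.
Compatibility: M_E·(L₁+L₂)/(3EI) = θ_0, giving M_E = 162.3 kN·m (hogging).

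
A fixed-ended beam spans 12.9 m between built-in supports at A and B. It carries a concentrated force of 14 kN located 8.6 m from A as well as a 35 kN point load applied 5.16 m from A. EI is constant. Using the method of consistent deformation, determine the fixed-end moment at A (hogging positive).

M_A = 78.39 kN·m

Release both end moments; the primary structure is a simply-supported span AB with redundants M_A and M_B.
Simple-span end rotations at A and B under the given loads:
  at A: point load 14 at a = 8.6: Pab(L + b)/(6LEI) = 115/EI
  at B: point load 14 at a = 8.6: Pab(L + a)/(6LEI) = 143.8/EI
  at A: point load 35 at a = 5.16: Pab(L + b)/(6LEI) = 372.8/EI
  at B: point load 35 at a = 5.16: Pab(L + a)/(6LEI) = 326.2/EI
  θ_A0 = 487.8/EI,  θ_B0 = 470/EI
Flexibility coefficients: a unit moment at one end gives L/(3EI) there and L/(6EI) at the far end, so f₁₁ = f₂₂ = 4.3/EI and f₁₂ = f₂₁ = 2.15/EI.
Compatibility — zero rotation at each built-in end:
  4.3 M_A + 2.15 M_B = 487.8
  2.15 M_A + 4.3 M_B = 470
Solving the pair gives M_A = 78.39 kN·m and M_B = 70.1 kN·m (hogging).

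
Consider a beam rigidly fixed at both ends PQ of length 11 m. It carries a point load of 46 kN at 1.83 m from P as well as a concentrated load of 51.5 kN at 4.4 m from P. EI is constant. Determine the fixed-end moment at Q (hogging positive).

Take the two fixed-end moments M_P, M_Q as redundants; the released structure is the simple span PQ.
Simple-span end rotations at P and Q under the given loads:
  at P: point load 46 at a = 1.83: Pab(L + b)/(6LEI) = 235.9/EI
  at Q: point load 46 at a = 1.83: Pab(L + a)/(6LEI) = 150.1/EI
  at P: point load 51.5 at a = 4.4: Pab(L + b)/(6LEI) = 398.8/EI
  at Q: point load 51.5 at a = 4.4: Pab(L + a)/(6LEI) = 349/EI
  θ_P0 = 634.7/EI,  θ_Q0 = 499/EI
Flexibility coefficients: a unit moment at one end gives L/(3EI) there and L/(6EI) at the far end, so f₁₁ = f₂₂ = 3.667/EI and f₁₂ = f₂₁ = 1.833/EI.
Compatibility — zero rotation at each built-in end:
  3.667 M_P + 1.833 M_Q = 634.7
  1.833 M_P + 3.667 M_Q = 499
Solving the pair gives M_P = 140.1 kN·m and M_Q = 66.06 kN·m (hogging).

M_Q = 66.06 kN·m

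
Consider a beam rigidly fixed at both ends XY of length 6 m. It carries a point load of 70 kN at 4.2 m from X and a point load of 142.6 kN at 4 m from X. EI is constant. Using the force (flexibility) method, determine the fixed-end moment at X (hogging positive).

M_X = 89.84 kN·m

Release both end moments; the primary structure is a simply-supported span XY with redundants M_X and M_Y.
On the primary (simply-supported) span, the end slopes from the loading are:
  at X: point load 70 at a = 4.2: Pab(L + b)/(6LEI) = 114.7/EI
  at Y: point load 70 at a = 4.2: Pab(L + a)/(6LEI) = 149.9/EI
  at X: point load 142.6 at a = 4: Pab(L + b)/(6LEI) = 253.5/EI
  at Y: point load 142.6 at a = 4: Pab(L + a)/(6LEI) = 316.9/EI
  θ_X0 = 368.2/EI,  θ_Y0 = 466.8/EI
Flexibility coefficients: a unit moment at one end gives L/(3EI) there and L/(6EI) at the far end, so f₁₁ = f₂₂ = 2/EI and f₁₂ = f₂₁ = 1/EI.
Compatibility — zero rotation at each built-in end:
  2 M_X + 1 M_Y = 368.2
  1 M_X + 2 M_Y = 466.8
Solving the pair gives M_X = 89.84 kN·m and M_Y = 188.5 kN·m (hogging).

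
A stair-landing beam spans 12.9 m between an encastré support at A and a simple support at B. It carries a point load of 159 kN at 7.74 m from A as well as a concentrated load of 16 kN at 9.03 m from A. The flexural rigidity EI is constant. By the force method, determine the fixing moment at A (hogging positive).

Remove the prop at B; the released (primary) structure is a cantilever built in at A.
Downward deflection at the released point B due to the loads:
  point load 159 at a = 7.74: Pa²(3L − a)/(6EI) = 49151/EI
  point load 16 at a = 9.03: Pa²(3L − a)/(6EI) = 6452/EI
  δ_0 = 55602/EI
Flexibility coefficient — unit upward force at B: δ_{BB} = L³/(3EI) = 715.6/EI.
Compatibility at B: δ_0 − R_B·δ_{BB} = 0, so R_B = 55602/715.6 = 77.7 kN.
Moment equilibrium about A: M_A = Σ(load moments about A) − R_B·L = 1375 − 77.7×12.9 = 372.8 kN·m.

M_A = 372.8 kN·m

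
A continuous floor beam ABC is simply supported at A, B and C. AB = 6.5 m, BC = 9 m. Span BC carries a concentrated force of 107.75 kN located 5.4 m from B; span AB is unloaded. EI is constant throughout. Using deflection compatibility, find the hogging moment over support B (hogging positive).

Take M_B as the redundant. Released structure: two simple spans AB and BC with a hinge at B.
Rotations at B on the released spans (each span's end-slope, ×1/EI):
  span BC: point load 107.75 at a = 5.4: Pab(L + b)/(6LEI) = 488.8/EI
  relative rotation θ_0 = (0 + 488.8)/EI = 488.8/EI
A unit hogging moment at B produces rotation L₁/(3EI) + L₂/(3EI) = 5.167/EI.
Compatibility: M_B·(L₁+L₂)/(3EI) = θ_0, giving M_B = 94.6 kN·m (hogging).

M_B = 94.6 kN·m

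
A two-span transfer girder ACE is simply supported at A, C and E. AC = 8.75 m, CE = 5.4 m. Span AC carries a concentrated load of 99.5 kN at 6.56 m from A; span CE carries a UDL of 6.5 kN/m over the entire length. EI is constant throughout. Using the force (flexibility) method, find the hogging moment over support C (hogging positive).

Insert a hinge at C; M_C is the redundant, and each span becomes simply supported.
Discontinuity in slope at C on the released structure — sum the simple-span end rotations:
  span AC: point load 99.5 at a = 6.56: Pab(L + a)/(6LEI) = 416.9/EI
  span CE: UDL 6.5: wL³/(24EI) = 42.65/EI
  relative rotation θ_0 = (416.9 + 42.65)/EI = 459.5/EI
A unit hogging moment at C produces rotation L₁/(3EI) + L₂/(3EI) = 4.717/EI.
Slope continuity at C: θ_0 = M_C·4.717/EI, so M_C = 459.5/4.717 = 97.42 kN·m (hogging).

M_C = 97.42 kN·m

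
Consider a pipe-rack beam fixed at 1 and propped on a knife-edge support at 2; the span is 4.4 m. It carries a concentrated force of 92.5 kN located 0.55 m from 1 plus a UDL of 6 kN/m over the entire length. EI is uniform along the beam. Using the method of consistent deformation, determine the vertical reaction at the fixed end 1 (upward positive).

R_1 = 106.9 kN

Remove the prop at 2; the released (primary) structure is a cantilever built in at 1.
Downward deflection at the released point 2 due to the loads:
  point load 92.5 at a = 0.55: Pa²(3L − a)/(6EI) = 58.99/EI
  UDL 6: wL⁴/(8EI) = 281.1/EI
  δ_0 = 340.1/EI
Flexibility coefficient — unit upward force at 2: δ_{22} = L³/(3EI) = 28.39/EI.
The prop prevents deflection at 2: R_2 = δ_0/δ_{22} = 340.1/28.39 = 11.98 kN.
Vertical equilibrium: R_1 = ΣP − R_2 = 118.9 − 11.98 = 106.9 kN.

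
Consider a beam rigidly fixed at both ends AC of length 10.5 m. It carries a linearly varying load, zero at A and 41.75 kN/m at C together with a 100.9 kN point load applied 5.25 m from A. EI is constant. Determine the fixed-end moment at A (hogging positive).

M_A = 285.9 kN·m

Release both end moments; the primary structure is a simply-supported span AC with redundants M_A and M_C.
End rotations of the released simple span under the applied load (×1/EI):
  at A: triangular load, peak 41.75: 7w₀L³/(360EI) = 939.8/EI
  at C: triangular load, peak 41.75: w₀L³/(45EI) = 1074/EI
  at A: point load 100.9 at a = 5.25: Pab(L + b)/(6LEI) = 695.3/EI
  at C: point load 100.9 at a = 5.25: Pab(L + a)/(6LEI) = 695.3/EI
  θ_A0 = 1635/EI,  θ_C0 = 1769/EI
Flexibility coefficients: a unit moment at one end gives L/(3EI) there and L/(6EI) at the far end, so f₁₁ = f₂₂ = 3.5/EI and f₁₂ = f₂₁ = 1.75/EI.
Compatibility — zero rotation at each built-in end:
  3.5 M_A + 1.75 M_C = 1635
  1.75 M_A + 3.5 M_C = 1769
Solving the pair gives M_A = 285.9 kN·m and M_C = 362.6 kN·m (hogging).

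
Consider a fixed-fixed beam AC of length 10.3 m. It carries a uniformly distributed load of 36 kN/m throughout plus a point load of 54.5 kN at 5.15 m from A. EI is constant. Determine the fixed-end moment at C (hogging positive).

M_C = 388.4 kN·m

Release both end moments; the primary structure is a simply-supported span AC with redundants M_A and M_C.
Simple-span end rotations at A and C under the given loads:
  at A: UDL 36: wL³/(24EI) = 1639/EI
  at C: UDL 36: wL³/(24EI) = 1639/EI
  at A: point load 54.5 at a = 5.15: Pab(L + b)/(6LEI) = 361.4/EI
  at C: point load 54.5 at a = 5.15: Pab(L + a)/(6LEI) = 361.4/EI
  θ_A0 = 2000/EI,  θ_C0 = 2000/EI
Flexibility coefficients: a unit moment at one end gives L/(3EI) there and L/(6EI) at the far end, so f₁₁ = f₂₂ = 3.433/EI and f₁₂ = f₂₁ = 1.717/EI.
Compatibility — zero rotation at each built-in end:
  3.433 M_A + 1.717 M_C = 2000
  1.717 M_A + 3.433 M_C = 2000
Solving the pair gives M_A = 388.4 kN·m and M_C = 388.4 kN·m (hogging).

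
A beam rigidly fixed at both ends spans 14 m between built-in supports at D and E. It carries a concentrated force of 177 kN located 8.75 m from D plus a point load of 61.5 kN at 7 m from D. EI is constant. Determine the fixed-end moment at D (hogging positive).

M_D = 325.4 kN·m

Release both end moments; the primary structure is a simply-supported span DE with redundants M_D and M_E.
Simple-span end rotations at D and E under the given loads:
  at D: point load 177 at a = 8.75: Pab(L + b)/(6LEI) = 1863/EI
  at E: point load 177 at a = 8.75: Pab(L + a)/(6LEI) = 2202/EI
  at D: point load 61.5 at a = 7: Pab(L + b)/(6LEI) = 753.4/EI
  at E: point load 61.5 at a = 7: Pab(L + a)/(6LEI) = 753.4/EI
  θ_D0 = 2617/EI,  θ_E0 = 2956/EI
Flexibility coefficients: a unit moment at one end gives L/(3EI) there and L/(6EI) at the far end, so f₁₁ = f₂₂ = 4.667/EI and f₁₂ = f₂₁ = 2.333/EI.
Compatibility — zero rotation at each built-in end:
  4.667 M_D + 2.333 M_E = 2617
  2.333 M_D + 4.667 M_E = 2956
Solving the pair gives M_D = 325.4 kN·m and M_E = 470.6 kN·m (hogging).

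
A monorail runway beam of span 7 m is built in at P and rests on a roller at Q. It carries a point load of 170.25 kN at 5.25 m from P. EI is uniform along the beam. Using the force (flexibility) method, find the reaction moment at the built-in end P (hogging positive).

M_P = 139.7 kN·m

Release the roller at Q. Primary structure: cantilever fixed at P.
Downward deflection at the released point Q due to the loads:
  point load 170.25 at a = 5.25: Pa²(3L − a)/(6EI) = 12318/EI
Tip deflection under a unit load at Q: L³/(3EI) = 114.3/EI.
The prop prevents deflection at Q: R_Q = δ_0/δ_{QQ} = 12318/114.3 = 107.7 kN.
Moment equilibrium about P: M_P = Σ(load moments about P) − R_Q·L = 893.8 − 107.7×7 = 139.7 kN·m.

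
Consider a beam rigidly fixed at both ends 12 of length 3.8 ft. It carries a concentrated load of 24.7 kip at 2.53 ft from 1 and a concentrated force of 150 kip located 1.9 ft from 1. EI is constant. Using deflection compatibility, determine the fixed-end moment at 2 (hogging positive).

Take the two fixed-end moments M_1, M_2 as redundants; the released structure is the simple span 12.
End rotations of the released simple span under the applied load (×1/EI):
  at 1: point load 24.7 at a = 2.53: Pab(L + b)/(6LEI) = 17.65/EI
  at 2: point load 24.7 at a = 2.53: Pab(L + a)/(6LEI) = 22.03/EI
  at 1: point load 150 at a = 1.9: Pab(L + b)/(6LEI) = 135.4/EI
  at 2: point load 150 at a = 1.9: Pab(L + a)/(6LEI) = 135.4/EI
  θ_10 = 153/EI,  θ_20 = 157.4/EI
Flexibility coefficients: a unit moment at one end gives L/(3EI) there and L/(6EI) at the far end, so f₁₁ = f₂₂ = 1.267/EI and f₁₂ = f₂₁ = 0.6333/EI.
Compatibility — zero rotation at each built-in end:
  1.267 M_1 + 0.6333 M_2 = 153
  0.6333 M_1 + 1.267 M_2 = 157.4
Solving the pair gives M_1 = 78.23 kip·ft and M_2 = 85.16 kip·ft (hogging).

M_2 = 85.16 kip·ft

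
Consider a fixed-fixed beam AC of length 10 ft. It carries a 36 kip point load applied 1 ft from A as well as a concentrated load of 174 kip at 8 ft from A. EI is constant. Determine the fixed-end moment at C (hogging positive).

M_C = 226 kip·ft

Release both end moments; the primary structure is a simply-supported span AC with redundants M_A and M_C.
End rotations of the released simple span under the applied load (×1/EI):
  at A: point load 36 at a = 1: Pab(L + b)/(6LEI) = 102.6/EI
  at C: point load 36 at a = 1: Pab(L + a)/(6LEI) = 59.4/EI
  at A: point load 174 at a = 8: Pab(L + b)/(6LEI) = 556.8/EI
  at C: point load 174 at a = 8: Pab(L + a)/(6LEI) = 835.2/EI
  θ_A0 = 659.4/EI,  θ_C0 = 894.6/EI
Flexibility coefficients: a unit moment at one end gives L/(3EI) there and L/(6EI) at the far end, so f₁₁ = f₂₂ = 3.333/EI and f₁₂ = f₂₁ = 1.667/EI.
Compatibility — zero rotation at each built-in end:
  3.333 M_A + 1.667 M_C = 659.4
  1.667 M_A + 3.333 M_C = 894.6
Solving the pair gives M_A = 84.84 kip·ft and M_C = 226 kip·ft (hogging).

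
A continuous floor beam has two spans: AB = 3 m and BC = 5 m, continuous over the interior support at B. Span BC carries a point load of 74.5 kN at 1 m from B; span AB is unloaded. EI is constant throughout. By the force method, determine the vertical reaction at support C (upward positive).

Take M_B as the redundant. Released structure: two simple spans AB and BC with a hinge at B.
Rotations at B on the released spans (each span's end-slope, ×1/EI):
  span BC: point load 74.5 at a = 1: Pab(L + b)/(6LEI) = 89.4/EI
  relative rotation θ_0 = (0 + 89.4)/EI = 89.4/EI
A unit hogging moment at B produces rotation L₁/(3EI) + L₂/(3EI) = 2.667/EI.
Slope continuity at B: θ_0 = M_B·2.667/EI, so M_B = 89.4/2.667 = 33.52 kN·m (hogging).
Span BC, ΣM about C: R_B^{BC}·5 = 298 + 33.52, so R_B^{BC} = 66.31 kN and R_C = 74.5 − 66.31 = 8.195 kN.

R_C = 8.195 kN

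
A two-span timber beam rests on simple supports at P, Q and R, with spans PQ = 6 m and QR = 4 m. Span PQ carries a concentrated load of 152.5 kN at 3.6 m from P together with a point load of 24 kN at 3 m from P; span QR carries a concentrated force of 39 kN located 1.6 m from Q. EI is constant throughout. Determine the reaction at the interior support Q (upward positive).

R_Q = 182.6 kN

Take M_Q as the redundant. Released structure: two simple spans PQ and QR with a hinge at Q.
Rotations at Q on the released spans (each span's end-slope, ×1/EI):
  span PQ: point load 152.5 at a = 3.6: Pab(L + a)/(6LEI) = 351.4/EI
  span PQ: point load 24 at a = 3: Pab(L + a)/(6LEI) = 54/EI
  span QR: point load 39 at a = 1.6: Pab(L + b)/(6LEI) = 39.94/EI
  relative rotation θ_0 = (405.4 + 39.94)/EI = 445.3/EI
A unit hogging moment at Q produces rotation L₁/(3EI) + L₂/(3EI) = 3.333/EI.
Compatibility: M_Q·(L₁+L₂)/(3EI) = θ_0, giving M_Q = 133.6 kN·m (hogging).
Span PQ, ΣM about P with M_Q applied at Q: R_Q^{PQ}·6 = 621 + 133.6, so R_Q^{PQ} = 125.8 kN and R_P = 176.5 − 125.8 = 50.74 kN.
Span QR, ΣM about R: R_Q^{QR}·4 = 93.6 + 133.6, so R_Q^{QR} = 56.8 kN and R_R = 39 − 56.8 = -17.8 kN.
R_Q = 125.8 + 56.8 = 182.6 kN.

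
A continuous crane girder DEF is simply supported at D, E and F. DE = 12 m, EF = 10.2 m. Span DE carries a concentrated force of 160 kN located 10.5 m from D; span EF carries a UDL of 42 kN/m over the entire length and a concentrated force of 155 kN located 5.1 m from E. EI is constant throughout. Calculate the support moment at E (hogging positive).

M_E = 493.6 kN·m

Release continuity at E by inserting a hinge; the redundant is the internal moment M_E. The primary structure is two simply-supported spans DE and EF.
End slopes at the hinge E, treating each span as simply supported:
  span DE: point load 160 at a = 10.5: Pab(L + a)/(6LEI) = 787.5/EI
  span EF: UDL 42: wL³/(24EI) = 1857/EI
  span EF: point load 155 at a = 5.1: Pab(L + b)/(6LEI) = 1008/EI
  relative rotation θ_0 = (787.5 + 2865)/EI = 3653/EI
A unit hogging moment at E produces rotation L₁/(3EI) + L₂/(3EI) = 7.4/EI.
Compatibility: M_E·(L₁+L₂)/(3EI) = θ_0, giving M_E = 493.6 kN·m (hogging).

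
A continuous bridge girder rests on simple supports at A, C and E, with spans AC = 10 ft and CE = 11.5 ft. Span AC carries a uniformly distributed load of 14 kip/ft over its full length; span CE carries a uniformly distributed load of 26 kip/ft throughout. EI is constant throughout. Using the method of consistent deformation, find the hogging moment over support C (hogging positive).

M_C = 311.3 kip·ft

Take M_C as the redundant. Released structure: two simple spans AC and CE with a hinge at C.
End slopes at the hinge C, treating each span as simply supported:
  span AC: UDL 14: wL³/(24EI) = 583.3/EI
  span CE: UDL 26: wL³/(24EI) = 1648/EI
  relative rotation θ_0 = (583.3 + 1648)/EI = 2231/EI
A unit hogging moment at C produces rotation L₁/(3EI) + L₂/(3EI) = 7.167/EI.
Compatibility: M_C·(L₁+L₂)/(3EI) = θ_0, giving M_C = 311.3 kip·ft (hogging).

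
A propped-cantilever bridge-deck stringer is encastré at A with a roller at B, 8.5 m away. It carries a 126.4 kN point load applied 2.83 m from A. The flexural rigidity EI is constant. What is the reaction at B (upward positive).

R_B = 18.68 kN

Take the reaction at B as the redundant and release it; the primary structure is a cantilever fixed at A.
Free-end deflection of the primary structure under the applied loading (downward +):
  point load 126.4 at a = 2.83: Pa²(3L − a)/(6EI) = 3825/EI
Tip deflection under a unit load at B: L³/(3EI) = 204.7/EI.
Compatibility at B: δ_0 − R_B·δ_{BB} = 0, so R_B = 3825/204.7 = 18.68 kN.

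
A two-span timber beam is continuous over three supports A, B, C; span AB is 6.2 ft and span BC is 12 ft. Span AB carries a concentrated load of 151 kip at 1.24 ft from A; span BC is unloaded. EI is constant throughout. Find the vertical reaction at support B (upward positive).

R_B = 37.69 kip

Release continuity at B by inserting a hinge; the redundant is the internal moment M_B. The primary structure is two simply-supported spans AB and BC.
Rotations at B on the released spans (each span's end-slope, ×1/EI):
  span AB: point load 151 at a = 1.24: Pab(L + a)/(6LEI) = 185.7/EI
  relative rotation θ_0 = (185.7 + 0)/EI = 185.7/EI
A unit hogging moment at B produces rotation L₁/(3EI) + L₂/(3EI) = 6.067/EI.
Slope continuity at B: θ_0 = M_B·6.067/EI, so M_B = 185.7/6.067 = 30.62 kip·ft (hogging).
Span AB, ΣM about A with M_B applied at B: R_B^{AB}·6.2 = 187.2 + 30.62, so R_B^{AB} = 35.14 kip and R_A = 151 − 35.14 = 115.9 kip.
Span BC, ΣM about C: R_B^{BC}·12 = 0 + 30.62, so R_B^{BC} = 2.551 kip and R_C = 0 − 2.551 = -2.551 kip.
R_B = 35.14 + 2.551 = 37.69 kip.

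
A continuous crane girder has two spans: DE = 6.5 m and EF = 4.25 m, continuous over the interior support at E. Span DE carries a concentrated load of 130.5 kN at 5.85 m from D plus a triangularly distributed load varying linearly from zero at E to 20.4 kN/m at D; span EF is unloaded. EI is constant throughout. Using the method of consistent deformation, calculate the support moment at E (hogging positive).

Take M_E as the redundant. Released structure: two simple spans DE and EF with a hinge at E.
Discontinuity in slope at E on the released structure — sum the simple-span end rotations:
  span DE: point load 130.5 at a = 5.85: Pab(L + a)/(6LEI) = 157.1/EI
  span DE: triangular load, peak 20.4: 7w₀L³/(360EI) = 108.9/EI
  relative rotation θ_0 = (266.1 + 0)/EI = 266.1/EI
A unit hogging moment at E produces rotation L₁/(3EI) + L₂/(3EI) = 3.583/EI.
Compatibility: M_E·(L₁+L₂)/(3EI) = θ_0, giving M_E = 74.25 kN·m (hogging).

M_E = 74.25 kN·m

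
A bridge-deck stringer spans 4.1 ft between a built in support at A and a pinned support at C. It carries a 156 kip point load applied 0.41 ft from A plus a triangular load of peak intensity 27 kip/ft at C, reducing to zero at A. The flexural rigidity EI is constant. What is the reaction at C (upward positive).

Choose R_C as the redundant. The primary structure is the cantilever fixed at A.
Downward deflection at the released point C due to the loads:
  point load 156 at a = 0.41: Pa²(3L − a)/(6EI) = 51.97/EI
  triangular load, peak 27 at the free end: 11w₀L⁴/(120EI) = 699.4/EI
  δ_0 = 751.3/EI
Flexibility coefficient — unit upward force at C: δ_{CC} = L³/(3EI) = 22.97/EI.
Compatibility at C: δ_0 − R_C·δ_{CC} = 0, so R_C = 751.3/22.97 = 32.7 kip.

R_C = 32.7 kip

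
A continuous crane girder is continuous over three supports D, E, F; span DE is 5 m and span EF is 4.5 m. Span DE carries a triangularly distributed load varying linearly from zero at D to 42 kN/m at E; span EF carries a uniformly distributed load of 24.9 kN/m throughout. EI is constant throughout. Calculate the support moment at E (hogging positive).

Take M_E as the redundant. Released structure: two simple spans DE and EF with a hinge at E.
Rotations at E on the released spans (each span's end-slope, ×1/EI):
  span DE: triangular load, peak 42: w₀L³/(45EI) = 116.7/EI
  span EF: UDL 24.9: wL³/(24EI) = 94.54/EI
  relative rotation θ_0 = (116.7 + 94.54)/EI = 211.2/EI
A unit hogging moment at E produces rotation L₁/(3EI) + L₂/(3EI) = 3.167/EI.
Slope continuity at E: θ_0 = M_E·3.167/EI, so M_E = 211.2/3.167 = 66.7 kN·m (hogging).

M_E = 66.7 kN·m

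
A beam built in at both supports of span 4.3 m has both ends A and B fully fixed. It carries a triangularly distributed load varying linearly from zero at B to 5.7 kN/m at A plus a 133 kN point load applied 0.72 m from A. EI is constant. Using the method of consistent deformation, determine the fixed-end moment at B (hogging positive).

Release both end moments; the primary structure is a simply-supported span AB with redundants M_A and M_B.
On the primary (simply-supported) span, the end slopes from the loading are:
  at A: triangular load, peak 5.7: w₀L³/(45EI) = 10.07/EI
  at B: triangular load, peak 5.7: 7w₀L³/(360EI) = 8.812/EI
  at A: point load 133 at a = 0.72: Pab(L + b)/(6LEI) = 104.7/EI
  at B: point load 133 at a = 0.72: Pab(L + a)/(6LEI) = 66.7/EI
  θ_A0 = 114.8/EI,  θ_B0 = 75.52/EI
Flexibility coefficients: a unit moment at one end gives L/(3EI) there and L/(6EI) at the far end, so f₁₁ = f₂₂ = 1.433/EI and f₁₂ = f₂₁ = 0.7167/EI.
Compatibility — zero rotation at each built-in end:
  1.433 M_A + 0.7167 M_B = 114.8
  0.7167 M_A + 1.433 M_B = 75.52
Solving the pair gives M_A = 71.65 kN·m and M_B = 16.86 kN·m (hogging).

M_B = 16.86 kN·m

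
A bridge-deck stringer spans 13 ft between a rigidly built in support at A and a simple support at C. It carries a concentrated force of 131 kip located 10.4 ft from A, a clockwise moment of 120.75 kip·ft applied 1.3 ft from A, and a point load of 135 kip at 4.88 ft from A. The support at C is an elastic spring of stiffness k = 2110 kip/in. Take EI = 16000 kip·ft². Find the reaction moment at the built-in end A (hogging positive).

Choose R_C as the redundant. The primary structure is the cantilever fixed at A.
Deflection at C on the released cantilever, summing each load's contribution:
  point load 131 at a = 10.4: Pa²(3L − a)/(6EI) = 67539/EI
  clockwise couple 120.75 at a = 1.3: M₀a(2L − a)/(2EI) = 1939/EI
  point load 135 at a = 4.88: Pa²(3L − a)/(6EI) = 18282/EI
  δ_0 = 87760/EI
Tip deflection under a unit load at C: L³/(3EI) = 732.3/EI.
With EI = 16000 kip·ft²: δ_0 = 5.485 ft and δ_{CC} = 0.045771 ft/kip.
Compatibility — the spring shortens by R_C/k under the reaction it provides: δ_0 − R_C·δ_{CC} = R_C/k. With 1/k = 1/(2110×12) ft/kip = 0.000039 ft/kip, R_C = δ_0 / (δ_{CC} + 1/k) = 5.485 / (0.045771 + 0.000039) = 119.7 kip.
Moment equilibrium about A: M_A = Σ(load moments about A) − R_C·L = 2142 − 119.7×13 = 585.4 kip·ft.

M_A = 585.4 kip·ft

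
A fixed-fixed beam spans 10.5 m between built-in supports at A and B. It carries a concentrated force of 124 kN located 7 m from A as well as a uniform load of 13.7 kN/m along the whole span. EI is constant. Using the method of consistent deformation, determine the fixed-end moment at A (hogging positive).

M_A = 222.3 kN·m

Release both end moments; the primary structure is a simply-supported span AB with redundants M_A and M_B.
On the primary (simply-supported) span, the end slopes from the loading are:
  at A: point load 124 at a = 7: Pab(L + b)/(6LEI) = 675.1/EI
  at B: point load 124 at a = 7: Pab(L + a)/(6LEI) = 843.9/EI
  at A: UDL 13.7: wL³/(24EI) = 660.8/EI
  at B: UDL 13.7: wL³/(24EI) = 660.8/EI
  θ_A0 = 1336/EI,  θ_B0 = 1505/EI
Flexibility coefficients: a unit moment at one end gives L/(3EI) there and L/(6EI) at the far end, so f₁₁ = f₂₂ = 3.5/EI and f₁₂ = f₂₁ = 1.75/EI.
Compatibility — zero rotation at each built-in end:
  3.5 M_A + 1.75 M_B = 1336
  1.75 M_A + 3.5 M_B = 1505
Solving the pair gives M_A = 222.3 kN·m and M_B = 318.8 kN·m (hogging).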